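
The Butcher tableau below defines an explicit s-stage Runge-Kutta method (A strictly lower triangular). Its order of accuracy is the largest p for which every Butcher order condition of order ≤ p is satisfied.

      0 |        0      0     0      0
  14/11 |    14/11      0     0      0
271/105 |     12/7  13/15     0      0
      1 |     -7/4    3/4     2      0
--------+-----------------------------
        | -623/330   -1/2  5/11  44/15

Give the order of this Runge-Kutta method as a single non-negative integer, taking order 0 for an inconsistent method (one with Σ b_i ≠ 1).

1

b = (-623/330, -1/2, 5/11, 44/15)
c = (0, 14/11, 271/105, 1)
Ac = (0, 0, 182/165, 14129/2310)
Σ b_i: (-623/330)·1 + (-1/2)·1 + 5/11·1 + 44/15·1 = 1 ✓
b·c: (-1/2)·14/11 + 5/11·271/105 + 44/15·1 = 1336/385 ≠ 1/2 ⇒ order 1.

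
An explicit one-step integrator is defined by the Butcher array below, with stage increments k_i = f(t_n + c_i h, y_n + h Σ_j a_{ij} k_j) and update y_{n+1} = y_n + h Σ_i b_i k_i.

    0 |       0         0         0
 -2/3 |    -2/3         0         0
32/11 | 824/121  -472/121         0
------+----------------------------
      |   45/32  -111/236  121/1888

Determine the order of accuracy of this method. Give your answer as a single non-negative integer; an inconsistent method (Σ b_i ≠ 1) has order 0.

3

b = (45/32, -111/236, 121/1888)
c = (0, -2/3, 32/11)
Ac = (0, 0, 944/363)
Σ b_i: 45/32·1 + (-111/236)·1 + 121/1888·1 = 1 ✓
b·c: (-111/236)·(-2/3) + 121/1888·32/11 = 1/2 ✓
b·c²: (-111/236)·4/9 + 121/1888·1024/121 = 1/3 ✓
b·Ac: 121/1888·944/363 = 1/6 ✓; 3 stages ⇒ order 3.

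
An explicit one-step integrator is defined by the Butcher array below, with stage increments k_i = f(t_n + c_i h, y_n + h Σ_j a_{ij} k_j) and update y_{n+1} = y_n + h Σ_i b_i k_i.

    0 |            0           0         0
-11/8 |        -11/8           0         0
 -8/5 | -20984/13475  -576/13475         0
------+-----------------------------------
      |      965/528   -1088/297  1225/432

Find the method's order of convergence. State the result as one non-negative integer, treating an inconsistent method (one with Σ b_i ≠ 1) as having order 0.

3

b = (965/528, -1088/297, 1225/432)
c = (0, -11/8, -8/5)
Ac = (0, 0, 72/1225)
Σ b_i: 965/528·1 + (-1088/297)·1 + 1225/432·1 = 1 ✓
b·c: (-1088/297)·(-11/8) + 1225/432·(-8/5) = 1/2 ✓
b·c²: (-1088/297)·121/64 + 1225/432·64/25 = 1/3 ✓
b·Ac: 1225/432·72/1225 = 1/6 ✓; 3 stages ⇒ order 3.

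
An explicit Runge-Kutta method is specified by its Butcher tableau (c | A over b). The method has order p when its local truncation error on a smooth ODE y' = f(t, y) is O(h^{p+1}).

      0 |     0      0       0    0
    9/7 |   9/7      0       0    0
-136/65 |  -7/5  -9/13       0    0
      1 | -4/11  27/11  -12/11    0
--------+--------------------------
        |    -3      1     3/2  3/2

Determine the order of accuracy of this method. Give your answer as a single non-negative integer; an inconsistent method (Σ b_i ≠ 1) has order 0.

1

b = (-3, 1, 3/2, 3/2)
c = (0, 9/7, -136/65, 1)
Ac = (0, 0, -81/91, 27219/5005)
Σ b_i: (-3)·1 + 1·1 + 3/2·1 + 3/2·1 = 1 ✓
b·c: 1·9/7 + 3/2·(-136/65) + 3/2·1 = -321/910 ≠ 1/2 ⇒ order 1.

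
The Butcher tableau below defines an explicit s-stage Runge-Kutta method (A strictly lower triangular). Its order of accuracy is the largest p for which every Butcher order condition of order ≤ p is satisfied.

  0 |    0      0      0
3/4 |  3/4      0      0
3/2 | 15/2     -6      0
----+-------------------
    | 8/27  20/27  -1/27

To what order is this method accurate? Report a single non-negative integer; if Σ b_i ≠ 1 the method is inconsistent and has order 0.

b = (8/27, 20/27, -1/27)
c = (0, 3/4, 3/2)
Ac = (0, 0, -9/2)
Σ b_i: 8/27·1 + 20/27·1 + (-1/27)·1 = 1 ✓
b·c: 20/27·3/4 + (-1/27)·3/2 = 1/2 ✓
b·c²: 20/27·9/16 + (-1/27)·9/4 = 1/3 ✓
b·Ac: (-1/27)·(-9/2) = 1/6 ✓; 3 stages ⇒ order 3.

3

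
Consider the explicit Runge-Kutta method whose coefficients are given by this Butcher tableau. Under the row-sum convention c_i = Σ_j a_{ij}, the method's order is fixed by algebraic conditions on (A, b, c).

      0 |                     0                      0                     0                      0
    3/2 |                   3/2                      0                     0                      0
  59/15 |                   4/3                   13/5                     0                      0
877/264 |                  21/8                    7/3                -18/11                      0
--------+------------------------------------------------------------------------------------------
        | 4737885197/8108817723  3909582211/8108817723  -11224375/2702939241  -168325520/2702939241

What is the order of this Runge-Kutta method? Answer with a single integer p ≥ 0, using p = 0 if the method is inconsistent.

3

b = (4737885197/8108817723, 3909582211/8108817723, -11224375/2702939241, -168325520/2702939241)
c = (0, 3/2, 59/15, 877/264)
Ac = (0, 0, 39/10, -323/110)
Σ b_i: 4737885197/8108817723·1 + 3909582211/8108817723·1 + (-11224375/2702939241)·1 + (-168325520/2702939241)·1 = 1 ✓
b·c: 3909582211/8108817723·3/2 + (-11224375/2702939241)·59/15 + (-168325520/2702939241)·877/264 = 1/2 ✓
b·c²: 3909582211/8108817723·9/4 + (-11224375/2702939241)·3481/225 + (-168325520/2702939241)·769129/69696 = 1/3 ✓
b·Ac: (-11224375/2702939241)·39/10 + (-168325520/2702939241)·(-323/110) = 1/6 ✓
b·c³: 3909582211/8108817723·27/8 + (-11224375/2702939241)·205379/3375 + (-168325520/2702939241)·674526133/18399744 = -7779002735011/8562911515488 ≠ 1/4 ⇒ order 3.
b·(c∘Ac): (-11224375/2702939241)·767/50 + (-168325520/2702939241)·(-283271/29040) = 8818507363/16217635446 ≠ 1/8
b·Ac²: (-11224375/2702939241)·117/20 + (-168325520/2702939241)·(-22073/1100) = 66240369997/54058784820 ≠ 1/12
b·A²c: (-168325520/2702939241)·(-351/55) = 358074288/900979747 ≠ 1/24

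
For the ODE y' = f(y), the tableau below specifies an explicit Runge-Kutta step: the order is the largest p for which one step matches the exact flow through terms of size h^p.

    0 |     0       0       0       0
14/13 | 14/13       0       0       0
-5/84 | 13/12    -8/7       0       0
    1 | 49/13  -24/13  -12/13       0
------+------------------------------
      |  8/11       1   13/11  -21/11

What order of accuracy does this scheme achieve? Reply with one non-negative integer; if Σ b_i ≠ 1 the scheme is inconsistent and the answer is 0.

1

b = (8/11, 1, 13/11, -21/11)
c = (0, 14/13, -5/84, 1)
Ac = (0, 0, -16/13, -2287/1183)
Σ b_i: 8/11·1 + 1·1 + 13/11·1 + (-21/11)·1 = 1 ✓
b·c: 1·14/13 + 13/11·(-5/84) + (-21/11)·1 = -10841/12012 ≠ 1/2 ⇒ order 1.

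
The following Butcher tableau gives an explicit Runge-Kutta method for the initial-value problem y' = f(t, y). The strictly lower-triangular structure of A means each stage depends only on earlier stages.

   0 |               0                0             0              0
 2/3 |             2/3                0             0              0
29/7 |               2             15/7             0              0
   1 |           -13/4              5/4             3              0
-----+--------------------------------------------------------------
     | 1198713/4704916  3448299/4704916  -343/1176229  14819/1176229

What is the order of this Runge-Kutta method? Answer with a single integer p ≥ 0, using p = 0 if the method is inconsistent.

b = (1198713/4704916, 3448299/4704916, -343/1176229, 14819/1176229)
c = (0, 2/3, 29/7, 1)
Ac = (0, 0, 10/7, 557/42)
Σ b_i: 1198713/4704916·1 + 3448299/4704916·1 + (-343/1176229)·1 + 14819/1176229·1 = 1 ✓
b·c: 3448299/4704916·2/3 + (-343/1176229)·29/7 + 14819/1176229·1 = 1/2 ✓
b·c²: 3448299/4704916·4/9 + (-343/1176229)·841/49 + 14819/1176229·1 = 1/3 ✓
b·Ac: (-343/1176229)·10/7 + 14819/1176229·557/42 = 1/6 ✓
b·c³: 3448299/4704916·8/27 + (-343/1176229)·24389/343 + 14819/1176229·1 = 2212736/10586061 ≠ 1/4 ⇒ order 3.
b·(c∘Ac): (-343/1176229)·290/49 + 14819/1176229·557/42 = 1166989/7057374 ≠ 1/8
b·Ac²: (-343/1176229)·20/21 + 14819/1176229·22952/441 = 48568804/74102427 ≠ 1/12
b·A²c: 14819/1176229·30/7 = 63510/1176229 ≠ 1/24

3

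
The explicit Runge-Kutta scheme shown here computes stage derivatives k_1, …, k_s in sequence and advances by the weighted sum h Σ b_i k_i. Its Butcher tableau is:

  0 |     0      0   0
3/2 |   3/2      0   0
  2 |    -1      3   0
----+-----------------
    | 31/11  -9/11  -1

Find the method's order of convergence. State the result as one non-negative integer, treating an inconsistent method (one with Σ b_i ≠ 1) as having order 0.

1

b = (31/11, -9/11, -1)
c = (0, 3/2, 2)
Ac = (0, 0, 9/2)
Σ b_i: 31/11·1 + (-9/11)·1 + (-1)·1 = 1 ✓
b·c: (-9/11)·3/2 + (-1)·2 = -71/22 ≠ 1/2 ⇒ order 1.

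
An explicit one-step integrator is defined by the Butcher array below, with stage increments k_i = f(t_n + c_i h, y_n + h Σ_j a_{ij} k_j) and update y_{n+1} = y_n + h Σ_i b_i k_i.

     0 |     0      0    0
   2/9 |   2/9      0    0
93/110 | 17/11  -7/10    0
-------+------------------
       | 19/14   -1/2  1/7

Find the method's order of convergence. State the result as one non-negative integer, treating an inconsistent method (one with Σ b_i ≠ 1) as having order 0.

b = (19/14, -1/2, 1/7)
c = (0, 2/9, 93/110)
Ac = (0, 0, -7/45)
Σ b_i: 19/14·1 + (-1/2)·1 + 1/7·1 = 1 ✓
b·c: (-1/2)·2/9 + 1/7·93/110 = 67/6930 ≠ 1/2 ⇒ order 1.

1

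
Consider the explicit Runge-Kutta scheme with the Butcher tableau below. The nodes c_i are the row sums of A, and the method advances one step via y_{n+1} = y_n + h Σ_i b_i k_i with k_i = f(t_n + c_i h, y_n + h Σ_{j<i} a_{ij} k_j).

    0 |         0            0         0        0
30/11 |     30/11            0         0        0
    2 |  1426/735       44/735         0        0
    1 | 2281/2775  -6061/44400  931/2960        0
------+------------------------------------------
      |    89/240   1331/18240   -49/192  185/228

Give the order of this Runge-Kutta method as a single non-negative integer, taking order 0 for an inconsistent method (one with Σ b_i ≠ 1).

4

b = (89/240, 1331/18240, -49/192, 185/228)
c = (0, 30/11, 2, 1)
Ac = (0, 0, 8/49, 19/74)
Σ b_i: 89/240·1 + 1331/18240·1 + (-49/192)·1 + 185/228·1 = 1 ✓
b·c: 1331/18240·30/11 + (-49/192)·2 + 185/228·1 = 1/2 ✓
b·c²: 1331/18240·900/121 + (-49/192)·4 + 185/228·1 = 1/3 ✓
b·Ac: (-49/192)·8/49 + 185/228·19/74 = 1/6 ✓
b·c³: 1331/18240·27000/1331 + (-49/192)·8 + 185/228·1 = 1/4 ✓
b·(c∘Ac): (-49/192)·16/49 + 185/228·19/74 = 1/8 ✓
b·Ac²: (-49/192)·240/539 + 185/228·494/2035 = 1/12 ✓
b·A²c: 185/228·19/370 = 1/24 ✓; 4 stages ⇒ order 4.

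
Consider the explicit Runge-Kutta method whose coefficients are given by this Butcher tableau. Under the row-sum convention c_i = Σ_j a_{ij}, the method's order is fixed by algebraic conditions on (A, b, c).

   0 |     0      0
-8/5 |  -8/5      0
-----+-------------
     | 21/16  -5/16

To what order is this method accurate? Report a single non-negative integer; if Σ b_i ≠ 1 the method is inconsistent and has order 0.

b = (21/16, -5/16)
c = (0, -8/5)
Σ b_i: 21/16·1 + (-5/16)·1 = 1 ✓
b·c: (-5/16)·(-8/5) = 1/2 ✓; 2 stages ⇒ order 2.

2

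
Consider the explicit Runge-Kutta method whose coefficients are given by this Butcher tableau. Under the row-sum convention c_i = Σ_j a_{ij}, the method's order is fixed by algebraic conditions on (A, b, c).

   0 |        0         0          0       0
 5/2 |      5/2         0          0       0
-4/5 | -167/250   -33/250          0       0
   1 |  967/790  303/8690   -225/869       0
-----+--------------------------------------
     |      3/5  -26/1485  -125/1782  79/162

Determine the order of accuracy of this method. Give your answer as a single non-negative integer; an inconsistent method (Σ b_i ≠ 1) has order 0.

b = (3/5, -26/1485, -125/1782, 79/162)
c = (0, 5/2, -4/5, 1)
Ac = (0, 0, -33/100, 93/316)
Σ b_i: 3/5·1 + (-26/1485)·1 + (-125/1782)·1 + 79/162·1 = 1 ✓
b·c: (-26/1485)·5/2 + (-125/1782)·(-4/5) + 79/162·1 = 1/2 ✓
b·c²: (-26/1485)·25/4 + (-125/1782)·16/25 + 79/162·1 = 1/3 ✓
b·Ac: (-125/1782)·(-33/100) + 79/162·93/316 = 1/6 ✓
b·c³: (-26/1485)·125/8 + (-125/1782)·(-64/125) + 79/162·1 = 1/4 ✓
b·(c∘Ac): (-125/1782)·33/125 + 79/162·93/316 = 1/8 ✓
b·Ac²: (-125/1782)·(-33/40) + 79/162·33/632 = 1/12 ✓
b·A²c: 79/162·27/316 = 1/24 ✓; 4 stages ⇒ order 4.

4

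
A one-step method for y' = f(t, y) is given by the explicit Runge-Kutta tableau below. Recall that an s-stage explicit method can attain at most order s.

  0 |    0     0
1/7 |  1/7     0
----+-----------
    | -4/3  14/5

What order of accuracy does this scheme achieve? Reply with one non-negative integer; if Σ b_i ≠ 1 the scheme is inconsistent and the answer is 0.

0

b = (-4/3, 14/5)
c = (0, 1/7)
Σ b_i: (-4/3)·1 + 14/5·1 = 22/15 ≠ 1 ⇒ order 0.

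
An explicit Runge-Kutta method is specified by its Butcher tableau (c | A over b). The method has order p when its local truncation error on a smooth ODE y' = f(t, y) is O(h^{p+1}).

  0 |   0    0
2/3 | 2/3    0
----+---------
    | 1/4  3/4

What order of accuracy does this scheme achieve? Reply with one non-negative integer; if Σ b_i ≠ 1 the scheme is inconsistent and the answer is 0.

b = (1/4, 3/4)
c = (0, 2/3)
Σ b_i: 1/4·1 + 3/4·1 = 1 ✓
b·c: 3/4·2/3 = 1/2 ✓; 2 stages ⇒ order 2.

2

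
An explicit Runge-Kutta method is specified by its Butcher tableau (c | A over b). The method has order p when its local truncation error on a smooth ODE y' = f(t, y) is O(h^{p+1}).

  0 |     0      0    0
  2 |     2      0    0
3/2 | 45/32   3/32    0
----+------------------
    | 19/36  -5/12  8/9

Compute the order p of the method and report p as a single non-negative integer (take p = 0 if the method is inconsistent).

b = (19/36, -5/12, 8/9)
c = (0, 2, 3/2)
Ac = (0, 0, 3/16)
Σ b_i: 19/36·1 + (-5/12)·1 + 8/9·1 = 1 ✓
b·c: (-5/12)·2 + 8/9·3/2 = 1/2 ✓
b·c²: (-5/12)·4 + 8/9·9/4 = 1/3 ✓
b·Ac: 8/9·3/16 = 1/6 ✓; 3 stages ⇒ order 3.

3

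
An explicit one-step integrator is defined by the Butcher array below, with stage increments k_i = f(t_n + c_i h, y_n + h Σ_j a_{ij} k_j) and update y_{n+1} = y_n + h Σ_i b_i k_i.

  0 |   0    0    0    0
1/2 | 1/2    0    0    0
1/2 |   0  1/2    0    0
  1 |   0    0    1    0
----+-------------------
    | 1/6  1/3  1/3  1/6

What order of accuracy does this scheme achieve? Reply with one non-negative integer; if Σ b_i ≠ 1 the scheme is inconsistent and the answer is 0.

b = (1/6, 1/3, 1/3, 1/6)
c = (0, 1/2, 1/2, 1)
Ac = (0, 0, 1/4, 1/2)
Σ b_i: 1/6·1 + 1/3·1 + 1/3·1 + 1/6·1 = 1 ✓
b·c: 1/3·1/2 + 1/3·1/2 + 1/6·1 = 1/2 ✓
b·c²: 1/3·1/4 + 1/3·1/4 + 1/6·1 = 1/3 ✓
b·Ac: 1/3·1/4 + 1/6·1/2 = 1/6 ✓
b·c³: 1/3·1/8 + 1/3·1/8 + 1/6·1 = 1/4 ✓
b·(c∘Ac): 1/3·1/8 + 1/6·1/2 = 1/8 ✓
b·Ac²: 1/3·1/8 + 1/6·1/4 = 1/12 ✓
b·A²c: 1/6·1/4 = 1/24 ✓; 4 stages ⇒ order 4.

4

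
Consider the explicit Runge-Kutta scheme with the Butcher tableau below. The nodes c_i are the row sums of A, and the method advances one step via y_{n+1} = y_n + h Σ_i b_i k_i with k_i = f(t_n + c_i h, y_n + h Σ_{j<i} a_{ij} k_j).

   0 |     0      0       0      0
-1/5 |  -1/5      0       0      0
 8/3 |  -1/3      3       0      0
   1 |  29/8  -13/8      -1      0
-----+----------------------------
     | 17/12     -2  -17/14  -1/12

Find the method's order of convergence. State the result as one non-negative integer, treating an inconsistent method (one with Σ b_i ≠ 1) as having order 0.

b = (17/12, -2, -17/14, -1/12)
c = (0, -1/5, 8/3, 1)
Ac = (0, 0, -3/5, -281/120)
Σ b_i: 17/12·1 + (-2)·1 + (-17/14)·1 + (-1/12)·1 = -79/42 ≠ 1 ⇒ order 0.

0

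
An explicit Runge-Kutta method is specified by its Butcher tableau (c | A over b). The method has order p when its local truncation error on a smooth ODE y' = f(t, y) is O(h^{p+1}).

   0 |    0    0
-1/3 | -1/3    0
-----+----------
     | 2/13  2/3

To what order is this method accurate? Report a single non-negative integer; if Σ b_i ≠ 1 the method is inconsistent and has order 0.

0

b = (2/13, 2/3)
c = (0, -1/3)
Σ b_i: 2/13·1 + 2/3·1 = 32/39 ≠ 1 ⇒ order 0.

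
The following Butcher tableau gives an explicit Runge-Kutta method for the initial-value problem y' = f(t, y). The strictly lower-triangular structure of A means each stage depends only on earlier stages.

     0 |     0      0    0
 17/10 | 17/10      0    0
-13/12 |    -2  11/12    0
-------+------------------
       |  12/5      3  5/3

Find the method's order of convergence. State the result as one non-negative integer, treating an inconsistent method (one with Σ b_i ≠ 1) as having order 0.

0

b = (12/5, 3, 5/3)
c = (0, 17/10, -13/12)
Ac = (0, 0, 187/120)
Σ b_i: 12/5·1 + 3·1 + 5/3·1 = 106/15 ≠ 1 ⇒ order 0.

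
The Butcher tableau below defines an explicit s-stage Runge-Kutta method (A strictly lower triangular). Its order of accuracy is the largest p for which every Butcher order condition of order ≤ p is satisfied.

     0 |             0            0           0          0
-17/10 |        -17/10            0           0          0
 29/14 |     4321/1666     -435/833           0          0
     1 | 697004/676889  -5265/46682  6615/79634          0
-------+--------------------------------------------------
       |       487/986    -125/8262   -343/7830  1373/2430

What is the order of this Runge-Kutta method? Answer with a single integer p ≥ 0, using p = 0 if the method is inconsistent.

4

b = (487/986, -125/8262, -343/7830, 1373/2430)
c = (0, -17/10, 29/14, 1)
Ac = (0, 0, 87/98, 999/2746)
Σ b_i: 487/986·1 + (-125/8262)·1 + (-343/7830)·1 + 1373/2430·1 = 1 ✓
b·c: (-125/8262)·(-17/10) + (-343/7830)·29/14 + 1373/2430·1 = 1/2 ✓
b·c²: (-125/8262)·289/100 + (-343/7830)·841/196 + 1373/2430·1 = 1/3 ✓
b·Ac: (-343/7830)·87/98 + 1373/2430·999/2746 = 1/6 ✓
b·c³: (-125/8262)·(-4913/1000) + (-343/7830)·24389/2744 + 1373/2430·1 = 1/4 ✓
b·(c∘Ac): (-343/7830)·2523/1372 + 1373/2430·999/2746 = 1/8 ✓
b·Ac²: (-343/7830)·(-1479/980) + 1373/2430·837/27460 = 1/12 ✓
b·A²c: 1373/2430·405/5492 = 1/24 ✓; 4 stages ⇒ order 4.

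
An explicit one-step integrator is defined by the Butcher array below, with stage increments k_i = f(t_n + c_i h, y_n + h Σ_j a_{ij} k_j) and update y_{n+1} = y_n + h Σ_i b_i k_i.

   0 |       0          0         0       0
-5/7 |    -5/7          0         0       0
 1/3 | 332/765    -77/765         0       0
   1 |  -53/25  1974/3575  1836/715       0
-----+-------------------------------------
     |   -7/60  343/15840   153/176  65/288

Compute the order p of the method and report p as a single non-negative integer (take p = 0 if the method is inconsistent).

b = (-7/60, 343/15840, 153/176, 65/288)
c = (0, -5/7, 1/3, 1)
Ac = (0, 0, 11/153, 6/13)
Σ b_i: (-7/60)·1 + 343/15840·1 + 153/176·1 + 65/288·1 = 1 ✓
b·c: 343/15840·(-5/7) + 153/176·1/3 + 65/288·1 = 1/2 ✓
b·c²: 343/15840·25/49 + 153/176·1/9 + 65/288·1 = 1/3 ✓
b·Ac: 153/176·11/153 + 65/288·6/13 = 1/6 ✓
b·c³: 343/15840·(-125/343) + 153/176·1/27 + 65/288·1 = 1/4 ✓
b·(c∘Ac): 153/176·11/459 + 65/288·6/13 = 1/8 ✓
b·Ac²: 153/176·(-55/1071) + 65/288·258/455 = 1/12 ✓
b·A²c: 65/288·12/65 = 1/24 ✓; 4 stages ⇒ order 4.

4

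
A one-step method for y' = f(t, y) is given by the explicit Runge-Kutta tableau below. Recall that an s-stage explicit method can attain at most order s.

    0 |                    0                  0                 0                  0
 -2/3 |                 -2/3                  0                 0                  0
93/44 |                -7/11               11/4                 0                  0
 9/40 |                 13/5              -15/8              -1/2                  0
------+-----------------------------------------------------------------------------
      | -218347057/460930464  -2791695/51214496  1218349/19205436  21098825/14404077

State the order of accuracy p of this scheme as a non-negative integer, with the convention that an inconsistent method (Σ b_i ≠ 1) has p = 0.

3

b = (-218347057/460930464, -2791695/51214496, 1218349/19205436, 21098825/14404077)
c = (0, -2/3, 93/44, 9/40)
Ac = (0, 0, -11/6, 17/88)
Σ b_i: (-218347057/460930464)·1 + (-2791695/51214496)·1 + 1218349/19205436·1 + 21098825/14404077·1 = 1 ✓
b·c: (-2791695/51214496)·(-2/3) + 1218349/19205436·93/44 + 21098825/14404077·9/40 = 1/2 ✓
b·c²: (-2791695/51214496)·4/9 + 1218349/19205436·8649/1936 + 21098825/14404077·81/1600 = 1/3 ✓
b·Ac: 1218349/19205436·(-11/6) + 21098825/14404077·17/88 = 1/6 ✓
b·c³: (-2791695/51214496)·(-8/27) + 1218349/19205436·804357/85184 + 21098825/14404077·729/64000 = 256290955697/405618808320 ≠ 1/4 ⇒ order 3.
b·(c∘Ac): 1218349/19205436·(-31/8) + 21098825/14404077·153/3520 = -55973273/307286976 ≠ 1/8
b·Ac²: 1218349/19205436·11/9 + 21098825/14404077·(-35627/11616) = -22385298731/5070235104 ≠ 1/12
b·A²c: 21098825/14404077·11/12 = 232087075/172848924 ≠ 1/24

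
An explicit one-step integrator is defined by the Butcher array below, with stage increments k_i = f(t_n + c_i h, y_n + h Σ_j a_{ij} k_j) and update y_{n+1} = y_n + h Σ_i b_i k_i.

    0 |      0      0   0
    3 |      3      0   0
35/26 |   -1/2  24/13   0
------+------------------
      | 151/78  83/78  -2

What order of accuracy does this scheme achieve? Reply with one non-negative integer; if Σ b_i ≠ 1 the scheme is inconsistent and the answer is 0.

2

b = (151/78, 83/78, -2)
c = (0, 3, 35/26)
Ac = (0, 0, 72/13)
Σ b_i: 151/78·1 + 83/78·1 + (-2)·1 = 1 ✓
b·c: 83/78·3 + (-2)·35/26 = 1/2 ✓
b·c²: 83/78·9 + (-2)·1225/676 = 1006/169 ≠ 1/3 ⇒ order 2.
b·Ac: (-2)·72/13 = -144/13 ≠ 1/6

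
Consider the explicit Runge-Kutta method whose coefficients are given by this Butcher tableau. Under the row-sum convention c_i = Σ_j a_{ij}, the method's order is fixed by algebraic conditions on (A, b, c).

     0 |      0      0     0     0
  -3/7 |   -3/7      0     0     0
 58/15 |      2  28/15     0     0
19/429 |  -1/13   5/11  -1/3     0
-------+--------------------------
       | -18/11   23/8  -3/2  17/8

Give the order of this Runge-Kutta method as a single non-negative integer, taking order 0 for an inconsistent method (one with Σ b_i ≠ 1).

0

b = (-18/11, 23/8, -3/2, 17/8)
c = (0, -3/7, 58/15, 19/429)
Ac = (0, 0, -4/5, -5141/3465)
Σ b_i: (-18/11)·1 + 23/8·1 + (-3/2)·1 + 17/8·1 = 41/22 ≠ 1 ⇒ order 0.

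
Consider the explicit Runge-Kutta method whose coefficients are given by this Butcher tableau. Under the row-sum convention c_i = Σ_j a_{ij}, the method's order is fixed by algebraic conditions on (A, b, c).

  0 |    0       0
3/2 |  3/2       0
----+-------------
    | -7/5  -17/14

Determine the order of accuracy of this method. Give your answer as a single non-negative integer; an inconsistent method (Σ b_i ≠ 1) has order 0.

b = (-7/5, -17/14)
c = (0, 3/2)
Σ b_i: (-7/5)·1 + (-17/14)·1 = -183/70 ≠ 1 ⇒ order 0.

0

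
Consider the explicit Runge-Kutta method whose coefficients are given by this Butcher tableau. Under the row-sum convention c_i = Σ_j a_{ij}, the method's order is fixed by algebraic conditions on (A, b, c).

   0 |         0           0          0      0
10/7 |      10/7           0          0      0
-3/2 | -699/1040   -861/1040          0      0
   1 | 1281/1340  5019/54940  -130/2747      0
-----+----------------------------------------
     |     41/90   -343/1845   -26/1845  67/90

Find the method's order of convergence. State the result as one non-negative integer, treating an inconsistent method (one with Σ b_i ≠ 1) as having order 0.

4

b = (41/90, -343/1845, -26/1845, 67/90)
c = (0, 10/7, -3/2, 1)
Ac = (0, 0, -123/104, 27/134)
Σ b_i: 41/90·1 + (-343/1845)·1 + (-26/1845)·1 + 67/90·1 = 1 ✓
b·c: (-343/1845)·10/7 + (-26/1845)·(-3/2) + 67/90·1 = 1/2 ✓
b·c²: (-343/1845)·100/49 + (-26/1845)·9/4 + 67/90·1 = 1/3 ✓
b·Ac: (-26/1845)·(-123/104) + 67/90·27/134 = 1/6 ✓
b·c³: (-343/1845)·1000/343 + (-26/1845)·(-27/8) + 67/90·1 = 1/4 ✓
b·(c∘Ac): (-26/1845)·369/208 + 67/90·27/134 = 1/8 ✓
b·Ac²: (-26/1845)·(-615/364) + 67/90·75/938 = 1/12 ✓
b·A²c: 67/90·15/268 = 1/24 ✓; 4 stages ⇒ order 4.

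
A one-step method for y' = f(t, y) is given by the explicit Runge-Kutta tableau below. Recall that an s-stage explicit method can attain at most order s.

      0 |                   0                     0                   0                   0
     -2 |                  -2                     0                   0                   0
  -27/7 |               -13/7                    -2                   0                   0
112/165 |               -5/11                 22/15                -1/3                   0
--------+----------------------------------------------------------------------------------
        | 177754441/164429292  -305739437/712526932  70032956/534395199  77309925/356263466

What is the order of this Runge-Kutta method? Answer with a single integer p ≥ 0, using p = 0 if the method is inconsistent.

3

b = (177754441/164429292, -305739437/712526932, 70032956/534395199, 77309925/356263466)
c = (0, -2, -27/7, 112/165)
Ac = (0, 0, 4, -173/105)
Σ b_i: 177754441/164429292·1 + (-305739437/712526932)·1 + 70032956/534395199·1 + 77309925/356263466·1 = 1 ✓
b·c: (-305739437/712526932)·(-2) + 70032956/534395199·(-27/7) + 77309925/356263466·112/165 = 1/2 ✓
b·c²: (-305739437/712526932)·4 + 70032956/534395199·729/49 + 77309925/356263466·12544/27225 = 1/3 ✓
b·Ac: 70032956/534395199·4 + 77309925/356263466·(-173/105) = 1/6 ✓
b·c³: (-305739437/712526932)·(-8) + 70032956/534395199·(-19683/343) + 77309925/356263466·1404928/4492125 = -190852635266/47478958065 ≠ 1/4 ⇒ order 3.
b·(c∘Ac): 70032956/534395199·(-108/7) + 77309925/356263466·(-2768/2475) = -93092440/41107323 ≠ 1/8
b·Ac²: 70032956/534395199·(-8) + 77309925/356263466·667/735 = -490029599/575502522 ≠ 1/12
b·A²c: 77309925/356263466·(-4/3) = -51539950/178131733 ≠ 1/24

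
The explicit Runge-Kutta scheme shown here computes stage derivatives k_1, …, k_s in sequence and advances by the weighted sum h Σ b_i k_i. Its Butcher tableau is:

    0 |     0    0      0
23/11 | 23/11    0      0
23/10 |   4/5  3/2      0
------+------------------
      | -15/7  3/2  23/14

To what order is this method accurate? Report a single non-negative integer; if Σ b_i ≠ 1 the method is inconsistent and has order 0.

b = (-15/7, 3/2, 23/14)
c = (0, 23/11, 23/10)
Ac = (0, 0, 69/22)
Σ b_i: (-15/7)·1 + 3/2·1 + 23/14·1 = 1 ✓
b·c: 3/2·23/11 + 23/14·23/10 = 10649/1540 ≠ 1/2 ⇒ order 1.

1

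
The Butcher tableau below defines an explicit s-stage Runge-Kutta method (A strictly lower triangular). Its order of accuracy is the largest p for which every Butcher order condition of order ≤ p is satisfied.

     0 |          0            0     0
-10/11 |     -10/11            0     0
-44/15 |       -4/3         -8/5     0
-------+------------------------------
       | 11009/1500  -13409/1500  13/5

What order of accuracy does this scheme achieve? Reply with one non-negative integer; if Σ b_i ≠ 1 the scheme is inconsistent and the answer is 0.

b = (11009/1500, -13409/1500, 13/5)
c = (0, -10/11, -44/15)
Ac = (0, 0, 16/11)
Σ b_i: 11009/1500·1 + (-13409/1500)·1 + 13/5·1 = 1 ✓
b·c: (-13409/1500)·(-10/11) + 13/5·(-44/15) = 1/2 ✓
b·c²: (-13409/1500)·100/121 + 13/5·1936/225 = 185423/12375 ≠ 1/3 ⇒ order 2.
b·Ac: 13/5·16/11 = 208/55 ≠ 1/6

2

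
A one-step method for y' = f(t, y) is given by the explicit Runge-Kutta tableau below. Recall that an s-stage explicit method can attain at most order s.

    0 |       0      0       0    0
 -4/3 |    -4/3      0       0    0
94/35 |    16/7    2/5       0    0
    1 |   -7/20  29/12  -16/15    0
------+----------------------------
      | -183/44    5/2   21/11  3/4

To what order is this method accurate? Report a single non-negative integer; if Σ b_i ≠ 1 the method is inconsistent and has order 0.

1

b = (-183/44, 5/2, 21/11, 3/4)
c = (0, -4/3, 94/35, 1)
Ac = (0, 0, -8/15, -9587/1575)
Σ b_i: (-183/44)·1 + 5/2·1 + 21/11·1 + 3/4·1 = 1 ✓
b·c: 5/2·(-4/3) + 21/11·94/35 + 3/4·1 = 1679/660 ≠ 1/2 ⇒ order 1.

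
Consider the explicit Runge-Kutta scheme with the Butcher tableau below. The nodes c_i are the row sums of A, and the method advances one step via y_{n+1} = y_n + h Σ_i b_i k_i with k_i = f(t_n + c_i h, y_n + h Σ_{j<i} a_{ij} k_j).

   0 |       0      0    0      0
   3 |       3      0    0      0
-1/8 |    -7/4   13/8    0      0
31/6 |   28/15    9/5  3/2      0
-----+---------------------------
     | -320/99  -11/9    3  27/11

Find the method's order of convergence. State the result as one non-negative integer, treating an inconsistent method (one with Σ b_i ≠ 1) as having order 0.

1

b = (-320/99, -11/9, 3, 27/11)
c = (0, 3, -1/8, 31/6)
Ac = (0, 0, 39/8, 417/80)
Σ b_i: (-320/99)·1 + (-11/9)·1 + 3·1 + 27/11·1 = 1 ✓
b·c: (-11/9)·3 + 3·(-1/8) + 27/11·31/6 = 2281/264 ≠ 1/2 ⇒ order 1.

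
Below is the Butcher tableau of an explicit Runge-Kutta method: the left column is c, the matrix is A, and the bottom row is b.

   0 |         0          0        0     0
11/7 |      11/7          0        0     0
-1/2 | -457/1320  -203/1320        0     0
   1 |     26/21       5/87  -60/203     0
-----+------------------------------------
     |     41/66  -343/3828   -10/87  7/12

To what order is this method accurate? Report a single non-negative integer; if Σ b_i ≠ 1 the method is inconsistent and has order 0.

4

b = (41/66, -343/3828, -10/87, 7/12)
c = (0, 11/7, -1/2, 1)
Ac = (0, 0, -29/120, 5/21)
Σ b_i: 41/66·1 + (-343/3828)·1 + (-10/87)·1 + 7/12·1 = 1 ✓
b·c: (-343/3828)·11/7 + (-10/87)·(-1/2) + 7/12·1 = 1/2 ✓
b·c²: (-343/3828)·121/49 + (-10/87)·1/4 + 7/12·1 = 1/3 ✓
b·Ac: (-10/87)·(-29/120) + 7/12·5/21 = 1/6 ✓
b·c³: (-343/3828)·1331/343 + (-10/87)·(-1/8) + 7/12·1 = 1/4 ✓
b·(c∘Ac): (-10/87)·29/240 + 7/12·5/21 = 1/8 ✓
b·Ac²: (-10/87)·(-319/840) + 7/12·10/147 = 1/12 ✓
b·A²c: 7/12·1/14 = 1/24 ✓; 4 stages ⇒ order 4.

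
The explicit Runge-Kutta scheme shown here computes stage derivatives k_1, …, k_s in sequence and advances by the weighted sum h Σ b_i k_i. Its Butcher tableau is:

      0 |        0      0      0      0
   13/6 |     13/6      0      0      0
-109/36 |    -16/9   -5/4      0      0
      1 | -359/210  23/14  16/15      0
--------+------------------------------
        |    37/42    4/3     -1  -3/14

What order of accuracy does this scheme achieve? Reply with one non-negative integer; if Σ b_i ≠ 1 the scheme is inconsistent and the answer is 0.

1

b = (37/42, 4/3, -1, -3/14)
c = (0, 13/6, -109/36, 1)
Ac = (0, 0, -65/24, 1247/3780)
Σ b_i: 37/42·1 + 4/3·1 + (-1)·1 + (-3/14)·1 = 1 ✓
b·c: 4/3·13/6 + (-1)·(-109/36) + (-3/14)·1 = 479/84 ≠ 1/2 ⇒ order 1.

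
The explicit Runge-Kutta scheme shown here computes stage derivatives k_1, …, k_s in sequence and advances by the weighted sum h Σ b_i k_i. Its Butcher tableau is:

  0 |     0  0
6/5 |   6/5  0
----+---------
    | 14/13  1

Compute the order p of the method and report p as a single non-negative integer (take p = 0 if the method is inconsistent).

b = (14/13, 1)
c = (0, 6/5)
Σ b_i: 14/13·1 + 1·1 = 27/13 ≠ 1 ⇒ order 0.

0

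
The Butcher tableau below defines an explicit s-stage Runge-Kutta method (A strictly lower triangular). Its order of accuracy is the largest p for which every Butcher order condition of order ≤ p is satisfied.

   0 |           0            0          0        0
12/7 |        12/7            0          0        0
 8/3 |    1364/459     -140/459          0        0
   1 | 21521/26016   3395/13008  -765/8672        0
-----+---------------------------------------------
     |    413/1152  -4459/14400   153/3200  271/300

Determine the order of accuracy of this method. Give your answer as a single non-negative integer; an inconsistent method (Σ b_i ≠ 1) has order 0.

4

b = (413/1152, -4459/14400, 153/3200, 271/300)
c = (0, 12/7, 8/3, 1)
Ac = (0, 0, -80/153, 115/542)
Σ b_i: 413/1152·1 + (-4459/14400)·1 + 153/3200·1 + 271/300·1 = 1 ✓
b·c: (-4459/14400)·12/7 + 153/3200·8/3 + 271/300·1 = 1/2 ✓
b·c²: (-4459/14400)·144/49 + 153/3200·64/9 + 271/300·1 = 1/3 ✓
b·Ac: 153/3200·(-80/153) + 271/300·115/542 = 1/6 ✓
b·c³: (-4459/14400)·1728/343 + 153/3200·512/27 + 271/300·1 = 1/4 ✓
b·(c∘Ac): 153/3200·(-640/459) + 271/300·115/542 = 1/8 ✓
b·Ac²: 153/3200·(-320/357) + 271/300·265/1897 = 1/12 ✓
b·A²c: 271/300·25/542 = 1/24 ✓; 4 stages ⇒ order 4.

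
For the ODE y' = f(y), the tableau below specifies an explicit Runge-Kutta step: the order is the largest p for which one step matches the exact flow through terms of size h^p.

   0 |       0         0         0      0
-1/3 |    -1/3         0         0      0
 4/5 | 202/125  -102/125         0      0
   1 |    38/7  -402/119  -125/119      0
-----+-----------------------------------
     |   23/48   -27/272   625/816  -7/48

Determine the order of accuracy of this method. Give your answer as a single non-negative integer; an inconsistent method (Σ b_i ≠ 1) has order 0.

b = (23/48, -27/272, 625/816, -7/48)
c = (0, -1/3, 4/5, 1)
Ac = (0, 0, 34/125, 2/7)
Σ b_i: 23/48·1 + (-27/272)·1 + 625/816·1 + (-7/48)·1 = 1 ✓
b·c: (-27/272)·(-1/3) + 625/816·4/5 + (-7/48)·1 = 1/2 ✓
b·c²: (-27/272)·1/9 + 625/816·16/25 + (-7/48)·1 = 1/3 ✓
b·Ac: 625/816·34/125 + (-7/48)·2/7 = 1/6 ✓
b·c³: (-27/272)·(-1/27) + 625/816·64/125 + (-7/48)·1 = 1/4 ✓
b·(c∘Ac): 625/816·136/625 + (-7/48)·2/7 = 1/8 ✓
b·Ac²: 625/816·(-34/375) + (-7/48)·(-22/21) = 1/12 ✓
b·A²c: (-7/48)·(-2/7) = 1/24 ✓; 4 stages ⇒ order 4.

4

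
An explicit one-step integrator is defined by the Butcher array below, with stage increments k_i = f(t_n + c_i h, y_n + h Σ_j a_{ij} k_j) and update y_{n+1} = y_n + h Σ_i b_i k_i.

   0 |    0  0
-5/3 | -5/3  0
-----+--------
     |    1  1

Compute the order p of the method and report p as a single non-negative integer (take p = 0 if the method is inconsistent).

b = (1, 1)
c = (0, -5/3)
Σ b_i: 1·1 + 1·1 = 2 ≠ 1 ⇒ order 0.

0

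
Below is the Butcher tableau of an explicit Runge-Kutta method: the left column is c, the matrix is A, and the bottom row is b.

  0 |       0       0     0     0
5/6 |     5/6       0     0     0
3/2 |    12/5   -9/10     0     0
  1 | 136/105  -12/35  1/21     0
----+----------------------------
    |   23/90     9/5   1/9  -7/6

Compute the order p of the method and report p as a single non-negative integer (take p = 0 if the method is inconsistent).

b = (23/90, 9/5, 1/9, -7/6)
c = (0, 5/6, 3/2, 1)
Ac = (0, 0, -3/4, -3/14)
Σ b_i: 23/90·1 + 9/5·1 + 1/9·1 + (-7/6)·1 = 1 ✓
b·c: 9/5·5/6 + 1/9·3/2 + (-7/6)·1 = 1/2 ✓
b·c²: 9/5·25/36 + 1/9·9/4 + (-7/6)·1 = 1/3 ✓
b·Ac: 1/9·(-3/4) + (-7/6)·(-3/14) = 1/6 ✓
b·c³: 9/5·125/216 + 1/9·27/8 + (-7/6)·1 = 1/4 ✓
b·(c∘Ac): 1/9·(-9/8) + (-7/6)·(-3/14) = 1/8 ✓
b·Ac²: 1/9·(-5/8) + (-7/6)·(-11/84) = 1/12 ✓
b·A²c: (-7/6)·(-1/28) = 1/24 ✓; 4 stages ⇒ order 4.

4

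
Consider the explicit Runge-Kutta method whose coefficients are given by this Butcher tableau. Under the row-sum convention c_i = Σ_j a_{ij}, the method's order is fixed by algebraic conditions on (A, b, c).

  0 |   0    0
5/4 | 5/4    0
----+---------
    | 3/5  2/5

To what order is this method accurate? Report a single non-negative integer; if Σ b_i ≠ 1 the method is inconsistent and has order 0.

2

b = (3/5, 2/5)
c = (0, 5/4)
Σ b_i: 3/5·1 + 2/5·1 = 1 ✓
b·c: 2/5·5/4 = 1/2 ✓; 2 stages ⇒ order 2.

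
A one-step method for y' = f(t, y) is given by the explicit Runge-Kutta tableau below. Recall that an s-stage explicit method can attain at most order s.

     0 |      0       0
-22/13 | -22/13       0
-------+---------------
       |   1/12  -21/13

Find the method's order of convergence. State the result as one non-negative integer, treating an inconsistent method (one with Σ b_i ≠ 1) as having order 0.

0

b = (1/12, -21/13)
c = (0, -22/13)
Σ b_i: 1/12·1 + (-21/13)·1 = -239/156 ≠ 1 ⇒ order 0.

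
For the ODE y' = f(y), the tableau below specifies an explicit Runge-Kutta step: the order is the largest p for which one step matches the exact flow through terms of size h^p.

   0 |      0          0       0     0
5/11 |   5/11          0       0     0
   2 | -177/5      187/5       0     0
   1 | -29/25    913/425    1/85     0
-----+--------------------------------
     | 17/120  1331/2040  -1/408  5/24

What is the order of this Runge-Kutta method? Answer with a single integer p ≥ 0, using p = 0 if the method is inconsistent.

b = (17/120, 1331/2040, -1/408, 5/24)
c = (0, 5/11, 2, 1)
Ac = (0, 0, 17, 1)
Σ b_i: 17/120·1 + 1331/2040·1 + (-1/408)·1 + 5/24·1 = 1 ✓
b·c: 1331/2040·5/11 + (-1/408)·2 + 5/24·1 = 1/2 ✓
b·c²: 1331/2040·25/121 + (-1/408)·4 + 5/24·1 = 1/3 ✓
b·Ac: (-1/408)·17 + 5/24·1 = 1/6 ✓
b·c³: 1331/2040·125/1331 + (-1/408)·8 + 5/24·1 = 1/4 ✓
b·(c∘Ac): (-1/408)·34 + 5/24·1 = 1/8 ✓
b·Ac²: (-1/408)·85/11 + 5/24·27/55 = 1/12 ✓
b·A²c: 5/24·1/5 = 1/24 ✓; 4 stages ⇒ order 4.

4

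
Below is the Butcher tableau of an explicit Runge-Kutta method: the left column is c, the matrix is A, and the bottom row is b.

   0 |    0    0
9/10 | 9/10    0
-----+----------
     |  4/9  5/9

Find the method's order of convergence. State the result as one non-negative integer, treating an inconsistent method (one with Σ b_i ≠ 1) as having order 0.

2

b = (4/9, 5/9)
c = (0, 9/10)
Σ b_i: 4/9·1 + 5/9·1 = 1 ✓
b·c: 5/9·9/10 = 1/2 ✓; 2 stages ⇒ order 2.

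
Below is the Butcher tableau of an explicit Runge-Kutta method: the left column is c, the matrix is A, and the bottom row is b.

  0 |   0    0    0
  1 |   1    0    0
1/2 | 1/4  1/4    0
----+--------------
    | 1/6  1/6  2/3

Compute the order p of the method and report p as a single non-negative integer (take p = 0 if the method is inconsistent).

3

b = (1/6, 1/6, 2/3)
c = (0, 1, 1/2)
Ac = (0, 0, 1/4)
Σ b_i: 1/6·1 + 1/6·1 + 2/3·1 = 1 ✓
b·c: 1/6·1 + 2/3·1/2 = 1/2 ✓
b·c²: 1/6·1 + 2/3·1/4 = 1/3 ✓
b·Ac: 2/3·1/4 = 1/6 ✓; 3 stages ⇒ order 3.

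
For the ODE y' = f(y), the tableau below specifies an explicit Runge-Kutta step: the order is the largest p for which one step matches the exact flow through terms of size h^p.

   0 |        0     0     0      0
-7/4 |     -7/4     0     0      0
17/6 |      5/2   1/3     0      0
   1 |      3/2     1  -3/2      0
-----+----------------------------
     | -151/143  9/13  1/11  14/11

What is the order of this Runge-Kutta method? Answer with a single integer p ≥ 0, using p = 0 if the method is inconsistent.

1

b = (-151/143, 9/13, 1/11, 14/11)
c = (0, -7/4, 17/6, 1)
Ac = (0, 0, -7/12, -6)
Σ b_i: (-151/143)·1 + 9/13·1 + 1/11·1 + 14/11·1 = 1 ✓
b·c: 9/13·(-7/4) + 1/11·17/6 + 14/11·1 = 547/1716 ≠ 1/2 ⇒ order 1.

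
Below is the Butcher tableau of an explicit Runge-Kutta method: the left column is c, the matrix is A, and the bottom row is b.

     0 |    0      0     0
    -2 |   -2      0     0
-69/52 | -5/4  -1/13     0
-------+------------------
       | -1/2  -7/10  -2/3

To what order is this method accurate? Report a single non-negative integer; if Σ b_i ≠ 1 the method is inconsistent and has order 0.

b = (-1/2, -7/10, -2/3)
c = (0, -2, -69/52)
Ac = (0, 0, 2/13)
Σ b_i: (-1/2)·1 + (-7/10)·1 + (-2/3)·1 = -28/15 ≠ 1 ⇒ order 0.

0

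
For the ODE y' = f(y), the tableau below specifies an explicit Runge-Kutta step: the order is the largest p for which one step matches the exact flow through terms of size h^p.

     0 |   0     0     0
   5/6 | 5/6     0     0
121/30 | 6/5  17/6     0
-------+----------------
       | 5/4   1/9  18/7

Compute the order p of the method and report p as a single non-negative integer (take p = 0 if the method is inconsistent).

0

b = (5/4, 1/9, 18/7)
c = (0, 5/6, 121/30)
Ac = (0, 0, 85/36)
Σ b_i: 5/4·1 + 1/9·1 + 18/7·1 = 991/252 ≠ 1 ⇒ order 0.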